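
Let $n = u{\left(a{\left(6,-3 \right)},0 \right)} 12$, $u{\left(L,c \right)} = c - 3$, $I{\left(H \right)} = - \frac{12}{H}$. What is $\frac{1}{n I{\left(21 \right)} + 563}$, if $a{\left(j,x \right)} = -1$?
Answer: $\frac{7}{4085} \approx 0.0017136$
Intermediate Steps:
$u{\left(L,c \right)} = -3 + c$ ($u{\left(L,c \right)} = c - 3 = -3 + c$)
$n = -36$ ($n = \left(-3 + 0\right) 12 = \left(-3\right) 12 = -36$)
$\frac{1}{n I{\left(21 \right)} + 563} = \frac{1}{- 36 \left(- \frac{12}{21}\right) + 563} = \frac{1}{- 36 \left(\left(-12\right) \frac{1}{21}\right) + 563} = \frac{1}{\left(-36\right) \left(- \frac{4}{7}\right) + 563} = \frac{1}{\frac{144}{7} + 563} = \frac{1}{\frac{4085}{7}} = \frac{7}{4085}$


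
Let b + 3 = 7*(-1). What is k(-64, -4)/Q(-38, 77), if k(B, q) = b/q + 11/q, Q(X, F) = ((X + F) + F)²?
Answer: -1/53824 ≈ -1.8579e-5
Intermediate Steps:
b = -10 (b = -3 + 7*(-1) = -3 - 7 = -10)
Q(X, F) = (X + 2*F)² (Q(X, F) = ((F + X) + F)² = (X + 2*F)²)
k(B, q) = 1/q (k(B, q) = -10/q + 11/q = 1/q)
k(-64, -4)/Q(-38, 77) = 1/((-4)*((-38 + 2*77)²)) = -1/(4*(-38 + 154)²) = -1/(4*(116²)) = -¼/13456 = -¼*1/13456 = -1/53824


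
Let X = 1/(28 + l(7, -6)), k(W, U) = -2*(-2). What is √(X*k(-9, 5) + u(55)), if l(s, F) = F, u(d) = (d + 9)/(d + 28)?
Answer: √794310/913 ≈ 0.97617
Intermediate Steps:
k(W, U) = 4
u(d) = (9 + d)/(28 + d)
X = 1/22 (X = 1/(28 - 6) = 1/22 ≈ 0.045455)
√(X*k(-9, 5) + u(55)) = √((1/22)*4 + (9 + 55)/(28 + 55)) = √(2/11 + 64/83) = √(870/913) = √794310/913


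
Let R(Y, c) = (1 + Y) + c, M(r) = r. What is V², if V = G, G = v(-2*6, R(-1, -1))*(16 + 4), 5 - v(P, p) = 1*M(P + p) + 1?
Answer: 115600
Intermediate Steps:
R(Y, c) = 1 + Y + c
v(P, p) = 4 - P - p (v(P, p) = 5 - (1*(P + p) + 1) = 5 - ((P + p) + 1) = 5 - (1 + P + p) = 5 + (-1 - P - p) = 4 - P - p)
G = 340 (G = (4 - (-2)*6 - (1 - 1 - 1))*(16 + 4) = (4 - 1*(-12) - 1*(-1))*20 = (4 + 12 + 1)*20 = 17*20 = 340)
V = 340
V² = 340² = 115600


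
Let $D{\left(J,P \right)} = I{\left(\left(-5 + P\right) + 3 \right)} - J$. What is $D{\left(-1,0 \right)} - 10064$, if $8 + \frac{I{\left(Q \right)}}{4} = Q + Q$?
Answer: $-10111$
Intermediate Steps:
$I{\left(Q \right)} = -32 + 8 Q$ ($I{\left(Q \right)} = -32 + 4 \left(Q + Q\right) = -32 + 4 \cdot 2 Q = -32 + 8 Q$)
$D{\left(J,P \right)} = -48 - J + 8 P$ ($D{\left(J,P \right)} = \left(-32 + 8 \left(\left(-5 + P\right) + 3\right)\right) - J = \left(-32 + 8 \left(-2 + P\right)\right) - J = \left(-32 + \left(-16 + 8 P\right)\right) - J = \left(-48 + 8 P\right) - J = -48 - J + 8 P$)
$D{\left(-1,0 \right)} - 10064 = \left(-48 - -1 + 8 \cdot 0\right) - 10064 = \left(-48 + 1 + 0\right) - 10064 = -47 - 10064 = -10111$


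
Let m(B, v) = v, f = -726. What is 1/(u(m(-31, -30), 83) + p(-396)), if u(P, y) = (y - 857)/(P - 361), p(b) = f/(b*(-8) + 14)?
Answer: 622081/1089501 ≈ 0.57098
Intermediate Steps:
p(b) = -726/(14 - 8*b) (p(b) = -726/(b*(-8) + 14) = -726/(-8*b + 14) = -726/(14 - 8*b))
u(P, y) = (-857 + y)/(-361 + P)
1/(u(m(-31, -30), 83) + p(-396)) = 1/((-857 + 83)/(-361 - 30) + 363/(-7 + 4*(-396))) = 1/(-774/(-391) + 363/(-7 - 1584)) = 1/(-1/391*(-774) + 363/(-1591)) = 1/(774/391 + 363*(-1/1591)) = 1/(774/391 - 363/1591) = 1/(1089501/622081) = 622081/1089501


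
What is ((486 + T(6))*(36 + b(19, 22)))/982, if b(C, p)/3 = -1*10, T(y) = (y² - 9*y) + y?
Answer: 1422/491 ≈ 2.8961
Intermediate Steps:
T(y) = y² - 8*y
b(C, p) = -30 (b(C, p) = 3*(-1*10) = 3*(-10) = -30)
((486 + T(6))*(36 + b(19, 22)))/982 = ((486 + 6*(-8 + 6))*(36 - 30))/982 = ((486 + 6*(-2))*6)*(1/982) = ((486 - 12)*6)*(1/982) = (474*6)*(1/982) = 2844*(1/982) = 1422/491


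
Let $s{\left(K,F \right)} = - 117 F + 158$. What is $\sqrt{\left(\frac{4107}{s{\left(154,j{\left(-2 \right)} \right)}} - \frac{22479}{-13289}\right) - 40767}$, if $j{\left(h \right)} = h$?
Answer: $\frac{i \sqrt{5642606521460490}}{372092} \approx 201.88 i$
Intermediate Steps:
$s{\left(K,F \right)} = 158 - 117 F$
$\sqrt{\left(\frac{4107}{s{\left(154,j{\left(-2 \right)} \right)}} - \frac{22479}{-13289}\right) - 40767} = \sqrt{\left(\frac{4107}{158 - -234} - \frac{22479}{-13289}\right) - 40767} = \sqrt{\left(\frac{4107}{158 + 234} - - \frac{22479}{13289}\right) - 40767} = \sqrt{\left(\frac{4107}{392} + \frac{22479}{13289}\right) - 40767} = \sqrt{\frac{63389691}{5209288} - 40767} = \sqrt{- \frac{212303654205}{5209288}} = \frac{i \sqrt{5642606521460490}}{372092}$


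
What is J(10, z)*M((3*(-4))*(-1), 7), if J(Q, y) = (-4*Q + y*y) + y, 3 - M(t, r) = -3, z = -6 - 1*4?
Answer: 300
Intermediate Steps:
z = -10 (z = -6 - 4 = -10)
M(t, r) = 6 (M(t, r) = 3 - 1*(-3) = 3 + 3 = 6)
J(Q, y) = y + y² - 4*Q (J(Q, y) = (-4*Q + y²) + y = (y² - 4*Q) + y = y + y² - 4*Q)
J(10, z)*M((3*(-4))*(-1), 7) = (-10 + (-10)² - 4*10)*6 = (-10 + 100 - 40)*6 = 50*6 = 300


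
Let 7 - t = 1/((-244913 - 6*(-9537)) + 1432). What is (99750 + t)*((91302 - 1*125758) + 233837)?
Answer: 3704626397219384/186259 ≈ 1.9890e+10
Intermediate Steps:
t = 1303814/186259 (t = 7 - 1/((-244913 - 6*(-9537)) + 1432) = 7 - 1/((-244913 + 57222) + 1432) = 7 - 1/(-187691 + 1432) = 7 - 1/(-186259) = 7 - 1*(-1/186259) = 7 + 1/186259 = 1303814/186259 ≈ 7.0000)
(99750 + t)*((91302 - 1*125758) + 233837) = (99750 + 1303814/186259)*((91302 - 1*125758) + 233837) = 18580639064*((91302 - 125758) + 233837)/186259 = 18580639064*(-34456 + 233837)/186259 = (18580639064/186259)*199381 = 3704626397219384/186259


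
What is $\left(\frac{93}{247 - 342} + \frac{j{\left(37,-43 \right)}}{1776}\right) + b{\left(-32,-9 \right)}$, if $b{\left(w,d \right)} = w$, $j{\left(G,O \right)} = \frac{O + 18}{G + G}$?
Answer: $- \frac{411753767}{12485280} \approx -32.979$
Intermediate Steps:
$j{\left(G,O \right)} = \frac{18 + O}{2 G}$
$\left(\frac{93}{247 - 342} + \frac{j{\left(37,-43 \right)}}{1776}\right) + b{\left(-32,-9 \right)} = \left(\frac{93}{247 - 342} + \frac{\frac{1}{2} \cdot \frac{1}{37} \left(18 - 43\right)}{1776}\right) - 32 = \left(\frac{93}{-95} + \frac{1}{2} \cdot \frac{1}{37} \left(-25\right) \frac{1}{1776}\right) - 32 = \left(93 \left(- \frac{1}{95}\right) - \frac{25}{131424}\right) - 32 = \left(- \frac{93}{95} - \frac{25}{131424}\right) - 32 = - \frac{12224807}{12485280} - 32 = - \frac{411753767}{12485280}$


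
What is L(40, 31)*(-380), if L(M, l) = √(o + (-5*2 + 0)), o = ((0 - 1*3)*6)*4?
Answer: -380*I*√82 ≈ -3441.0*I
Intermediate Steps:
o = -72 (o = ((0 - 3)*6)*4 = -3*6*4 = -18*4 = -72)
L(M, l) = I*√82 (L(M, l) = √(-72 + (-5*2 + 0)) = √(-72 + (-10 + 0)) = √(-72 - 10) = √(-82) = I*√82)
L(40, 31)*(-380) = (I*√82)*(-380) = -380*I*√82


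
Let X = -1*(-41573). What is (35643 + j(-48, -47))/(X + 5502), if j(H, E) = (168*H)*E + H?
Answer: 59229/6725 ≈ 8.8073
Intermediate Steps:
j(H, E) = H + 168*E*H (j(H, E) = 168*E*H + H = H + 168*E*H)
X = 41573
(35643 + j(-48, -47))/(X + 5502) = (35643 - 48*(1 + 168*(-47)))/(41573 + 5502) = (35643 - 48*(1 - 7896))/47075 = (35643 - 48*(-7895))*(1/47075) = (35643 + 378960)*(1/47075) = 414603*(1/47075) = 59229/6725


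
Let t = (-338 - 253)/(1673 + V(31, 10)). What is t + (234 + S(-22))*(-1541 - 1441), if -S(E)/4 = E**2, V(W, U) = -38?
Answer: 2766073183/545 ≈ 5.0754e+6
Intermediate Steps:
S(E) = -4*E**2
t = -197/545 (t = (-338 - 253)/(1673 - 38) = -591/1635 = -591*1/1635 = -197/545 ≈ -0.36147)
t + (234 + S(-22))*(-1541 - 1441) = -197/545 + (234 - 4*(-22)**2)*(-1541 - 1441) = -197/545 + (234 - 4*484)*(-2982) = -197/545 + (234 - 1936)*(-2982) = -197/545 - 1702*(-2982) = -197/545 + 5075364 = 2766073183/545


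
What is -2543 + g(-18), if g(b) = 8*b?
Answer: -2687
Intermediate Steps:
-2543 + g(-18) = -2543 + 8*(-18) = -2543 - 144 = -2687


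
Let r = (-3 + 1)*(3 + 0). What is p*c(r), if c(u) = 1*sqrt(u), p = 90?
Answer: 90*I*sqrt(6) ≈ 220.45*I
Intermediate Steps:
r = -6 (r = -2*3 = -6)
c(u) = sqrt(u)
p*c(r) = 90*sqrt(-6) = 90*(I*sqrt(6)) = 90*I*sqrt(6)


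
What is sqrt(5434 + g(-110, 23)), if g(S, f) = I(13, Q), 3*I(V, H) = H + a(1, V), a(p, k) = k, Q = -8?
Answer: sqrt(48921)/3 ≈ 73.727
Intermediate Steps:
I(V, H) = H/3 + V/3 (I(V, H) = (H + V)/3 = H/3 + V/3)
g(S, f) = 5/3 (g(S, f) = (1/3)*(-8) + (1/3)*13 = -8/3 + 13/3 = 5/3)
sqrt(5434 + g(-110, 23)) = sqrt(5434 + 5/3) = sqrt(16307/3) = sqrt(48921)/3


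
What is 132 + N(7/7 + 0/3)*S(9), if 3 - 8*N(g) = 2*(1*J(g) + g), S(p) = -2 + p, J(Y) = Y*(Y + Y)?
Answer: 1035/8 ≈ 129.38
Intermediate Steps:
J(Y) = 2*Y² (J(Y) = Y*(2*Y) = 2*Y²)
N(g) = 3/8 - g²/2 - g/4 (N(g) = 3/8 - (1*(2*g²) + g)/4 = 3/8 - (2*g² + g)/4 = 3/8 - (g + 2*g²)/4 = 3/8 - (2*g + 4*g²)/8 = 3/8 + (-g²/2 - g/4) = 3/8 - g²/2 - g/4)
132 + N(7/7 + 0/3)*S(9) = 132 + (3/8 - (7/7 + 0/3)²/2 - (7/7 + 0/3)/4)*(-2 + 9) = 132 + (3/8 - (7*(⅐) + 0*(⅓))²/2 - (7*(⅐) + 0*(⅓))/4)*7 = 132 + (3/8 - (1 + 0)²/2 - (1 + 0)/4)*7 = 132 + (3/8 - ½*1² - ¼*1)*7 = 132 + (3/8 - ½*1 - ¼)*7 = 132 + (3/8 - ½ - ¼)*7 = 132 - 3/8*7 = 132 - 21/8 = 1035/8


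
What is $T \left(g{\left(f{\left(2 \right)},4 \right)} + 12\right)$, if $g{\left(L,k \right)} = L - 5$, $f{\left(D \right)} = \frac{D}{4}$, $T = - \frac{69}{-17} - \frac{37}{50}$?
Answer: $\frac{8463}{340} \approx 24.891$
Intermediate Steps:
$T = \frac{2821}{850}$ ($T = \left(-69\right) \left(- \frac{1}{17}\right) - \frac{37}{50} = \frac{69}{17} - \frac{37}{50} = \frac{2821}{850} \approx 3.3188$)
$f{\left(D \right)} = \frac{D}{4}$ ($f{\left(D \right)} = D \frac{1}{4} = \frac{D}{4}$)
$g{\left(L,k \right)} = -5 + L$ ($g{\left(L,k \right)} = L - 5 = -5 + L$)
$T \left(g{\left(f{\left(2 \right)},4 \right)} + 12\right) = \frac{2821 \left(\left(-5 + \frac{1}{4} \cdot 2\right) + 12\right)}{850} = \frac{2821 \left(\left(-5 + \frac{1}{2}\right) + 12\right)}{850} = \frac{2821 \left(- \frac{9}{2} + 12\right)}{850} = \frac{2821}{850} \cdot \frac{15}{2} = \frac{8463}{340}$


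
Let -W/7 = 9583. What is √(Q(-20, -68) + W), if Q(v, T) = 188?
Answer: I*√66893 ≈ 258.64*I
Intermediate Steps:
W = -67081 (W = -7*9583 = -67081)
√(Q(-20, -68) + W) = √(188 - 67081) = √(-66893) = I*√66893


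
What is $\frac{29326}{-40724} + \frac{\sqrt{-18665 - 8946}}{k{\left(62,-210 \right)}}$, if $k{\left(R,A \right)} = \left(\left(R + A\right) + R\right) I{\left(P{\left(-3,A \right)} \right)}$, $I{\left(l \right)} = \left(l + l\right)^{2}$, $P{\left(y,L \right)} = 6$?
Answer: $- \frac{14663}{20362} - \frac{i \sqrt{27611}}{12384} \approx -0.72012 - 0.013418 i$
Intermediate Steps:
$I{\left(l \right)} = 4 l^{2}$ ($I{\left(l \right)} = \left(2 l\right)^{2} = 4 l^{2}$)
$k{\left(R,A \right)} = 144 A + 288 R$ ($k{\left(R,A \right)} = \left(\left(R + A\right) + R\right) 4 \cdot 6^{2} = \left(\left(A + R\right) + R\right) 4 \cdot 36 = \left(A + 2 R\right) 144 = 144 A + 288 R$)
$\frac{29326}{-40724} + \frac{\sqrt{-18665 - 8946}}{k{\left(62,-210 \right)}} = \frac{29326}{-40724} + \frac{\sqrt{-18665 - 8946}}{144 \left(-210\right) + 288 \cdot 62} = 29326 \left(- \frac{1}{40724}\right) + \frac{\sqrt{-27611}}{-30240 + 17856} = - \frac{14663}{20362} + \frac{i \sqrt{27611}}{-12384} = - \frac{14663}{20362} + i \sqrt{27611} \left(- \frac{1}{12384}\right) = - \frac{14663}{20362} - \frac{i \sqrt{27611}}{12384}$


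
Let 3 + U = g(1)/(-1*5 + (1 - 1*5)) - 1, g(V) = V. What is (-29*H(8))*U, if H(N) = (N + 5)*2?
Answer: 27898/9 ≈ 3099.8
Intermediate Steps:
U = -37/9 (U = -3 + (1/(-1*5 + (1 - 1*5)) - 1) = -3 + (1/(-5 + (1 - 5)) - 1) = -3 + (1/(-5 - 4) - 1) = -3 + (1/(-9) - 1) = -3 + (-1/9*1 - 1) = -3 + (-1/9 - 1) = -3 - 10/9 = -37/9 ≈ -4.1111)
H(N) = 10 + 2*N (H(N) = (5 + N)*2 = 10 + 2*N)
(-29*H(8))*U = -29*(10 + 2*8)*(-37/9) = -29*(10 + 16)*(-37/9) = -29*26*(-37/9) = -754*(-37/9) = 27898/9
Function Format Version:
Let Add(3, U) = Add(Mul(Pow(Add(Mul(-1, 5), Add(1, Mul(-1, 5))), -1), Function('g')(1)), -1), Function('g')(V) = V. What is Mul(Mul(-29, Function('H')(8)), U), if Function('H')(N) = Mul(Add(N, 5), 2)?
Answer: Rational(27898, 9) ≈ 3099.8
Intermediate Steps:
U = Rational(-37, 9) (U = Add(-3, Add(Mul(Pow(Add(Mul(-1, 5), Add(1, Mul(-1, 5))), -1), 1), -1)) = Add(-3, Add(Mul(Pow(Add(-5, Add(1, -5)), -1), 1), -1)) = Add(-3, Add(Mul(Pow(Add(-5, -4), -1), 1), -1)) = Add(-3, Add(Mul(Pow(-9, -1), 1), -1)) = Add(-3, Add(Mul(Rational(-1, 9), 1), -1)) = Add(-3, Add(Rational(-1, 9), -1)) = Add(-3, Rational(-10, 9)) = Rational(-37, 9) ≈ -4.1111)
Function('H')(N) = Add(10, Mul(2, N)) (Function('H')(N) = Mul(Add(5, N), 2) = Add(10, Mul(2, N)))
Mul(Mul(-29, Function('H')(8)), U) = Mul(Mul(-29, Add(10, Mul(2, 8))), Rational(-37, 9)) = Mul(Mul(-29, Add(10, 16)), Rational(-37, 9)) = Mul(Mul(-29, 26), Rational(-37, 9)) = Mul(-754, Rational(-37, 9)) = Rational(27898, 9)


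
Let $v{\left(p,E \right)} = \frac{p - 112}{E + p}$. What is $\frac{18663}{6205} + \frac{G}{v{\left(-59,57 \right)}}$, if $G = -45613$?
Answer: $- \frac{562865957}{1061055} \approx -530.48$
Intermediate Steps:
$v{\left(p,E \right)} = \frac{-112 + p}{E + p}$
$\frac{18663}{6205} + \frac{G}{v{\left(-59,57 \right)}} = \frac{18663}{6205} - \frac{45613}{\frac{1}{57 - 59} \left(-112 - 59\right)} = 18663 \cdot \frac{1}{6205} - \frac{45613}{\frac{1}{-2} \left(-171\right)} = \frac{18663}{6205} - \frac{45613}{\left(- \frac{1}{2}\right) \left(-171\right)} = \frac{18663}{6205} - \frac{45613}{\frac{171}{2}} = \frac{18663}{6205} - \frac{91226}{171} = - \frac{562865957}{1061055}$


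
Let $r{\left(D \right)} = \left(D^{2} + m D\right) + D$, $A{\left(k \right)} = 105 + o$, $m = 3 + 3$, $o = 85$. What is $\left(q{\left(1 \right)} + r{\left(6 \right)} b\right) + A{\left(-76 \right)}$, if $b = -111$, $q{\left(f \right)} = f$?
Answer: $-8467$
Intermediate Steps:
$m = 6$
$A{\left(k \right)} = 190$ ($A{\left(k \right)} = 105 + 85 = 190$)
$r{\left(D \right)} = D^{2} + 7 D$ ($r{\left(D \right)} = \left(D^{2} + 6 D\right) + D = D^{2} + 7 D$)
$\left(q{\left(1 \right)} + r{\left(6 \right)} b\right) + A{\left(-76 \right)} = \left(1 + 6 \left(7 + 6\right) \left(-111\right)\right) + 190 = \left(1 + 6 \cdot 13 \left(-111\right)\right) + 190 = \left(1 + 78 \left(-111\right)\right) + 190 = \left(1 - 8658\right) + 190 = -8657 + 190 = -8467$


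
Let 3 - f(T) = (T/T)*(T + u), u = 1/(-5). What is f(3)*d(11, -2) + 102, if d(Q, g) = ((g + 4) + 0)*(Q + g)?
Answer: 528/5 ≈ 105.60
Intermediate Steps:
u = -⅕ ≈ -0.20000
d(Q, g) = (4 + g)*(Q + g) (d(Q, g) = ((4 + g) + 0)*(Q + g) = (4 + g)*(Q + g))
f(T) = 16/5 - T (f(T) = 3 - T/T*(T - ⅕) = 3 - (-⅕ + T) = 3 + (⅕ - T) = 16/5 - T)
f(3)*d(11, -2) + 102 = (16/5 - 1*3)*((-2)² + 4*11 + 4*(-2) + 11*(-2)) + 102 = (16/5 - 3)*(4 + 44 - 8 - 22) + 102 = (⅕)*18 + 102 = 18/5 + 102 = 528/5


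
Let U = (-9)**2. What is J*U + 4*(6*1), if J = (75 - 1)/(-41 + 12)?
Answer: -5298/29 ≈ -182.69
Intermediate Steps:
J = -74/29 (J = 74/(-29) = 74*(-1/29) = -74/29 ≈ -2.5517)
U = 81
J*U + 4*(6*1) = -74/29*81 + 4*(6*1) = -5994/29 + 4*6 = -5994/29 + 24 = -5298/29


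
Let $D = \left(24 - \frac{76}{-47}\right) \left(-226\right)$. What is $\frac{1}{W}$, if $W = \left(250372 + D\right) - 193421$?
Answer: $\frac{47}{2404593} \approx 1.9546 \cdot 10^{-5}$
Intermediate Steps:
$D = - \frac{272104}{47}$ ($D = \left(24 - - \frac{76}{47}\right) \left(-226\right) = \left(24 + \frac{76}{47}\right) \left(-226\right) = \frac{1204}{47} \left(-226\right) = - \frac{272104}{47} \approx -5789.4$)
$W = \frac{2404593}{47}$ ($W = \left(250372 - \frac{272104}{47}\right) - 193421 = \frac{11495380}{47} - 193421 = \frac{2404593}{47} \approx 51162.0$)
$\frac{1}{W} = \frac{1}{\frac{2404593}{47}} = \frac{47}{2404593}$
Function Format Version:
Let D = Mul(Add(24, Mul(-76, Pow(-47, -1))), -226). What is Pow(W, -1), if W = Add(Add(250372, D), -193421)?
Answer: Rational(47, 2404593) ≈ 1.9546e-5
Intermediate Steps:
D = Rational(-272104, 47) (D = Mul(Add(24, Mul(-76, Rational(-1, 47))), -226) = Mul(Add(24, Rational(76, 47)), -226) = Mul(Rational(1204, 47), -226) = Rational(-272104, 47) ≈ -5789.4)
W = Rational(2404593, 47) (W = Add(Add(250372, Rational(-272104, 47)), -193421) = Add(Rational(11495380, 47), -193421) = Rational(2404593, 47) ≈ 51162.)
Pow(W, -1) = Pow(Rational(2404593, 47), -1) = Rational(47, 2404593)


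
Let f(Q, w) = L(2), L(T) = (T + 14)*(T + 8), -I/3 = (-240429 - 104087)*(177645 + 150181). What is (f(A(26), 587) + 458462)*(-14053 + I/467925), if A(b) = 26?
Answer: 50792104695584502/155975 ≈ 3.2564e+11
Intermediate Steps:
I = 338823906648 (I = -3*(-240429 - 104087)*(177645 + 150181) = -(-1033548)*327826 = -3*(-112941302216) = 338823906648)
L(T) = (8 + T)*(14 + T) (L(T) = (14 + T)*(8 + T) = (8 + T)*(14 + T))
f(Q, w) = 160 (f(Q, w) = 112 + 2**2 + 22*2 = 112 + 4 + 44 = 160)
(f(A(26), 587) + 458462)*(-14053 + I/467925) = (160 + 458462)*(-14053 + 338823906648/467925) = 458622*(-14053 + 338823906648*(1/467925)) = 458622*(-14053 + 112941302216/155975) = 458622*(110749385541/155975) = 50792104695584502/155975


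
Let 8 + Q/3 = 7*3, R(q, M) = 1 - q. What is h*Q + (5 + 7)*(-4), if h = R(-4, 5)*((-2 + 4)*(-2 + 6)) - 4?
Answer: 1356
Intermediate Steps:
Q = 39 (Q = -24 + 3*(7*3) = -24 + 3*21 = -24 + 63 = 39)
h = 36 (h = (1 - 1*(-4))*((-2 + 4)*(-2 + 6)) - 4 = (1 + 4)*(2*4) - 4 = 5*8 - 4 = 40 - 4 = 36)
h*Q + (5 + 7)*(-4) = 36*39 + (5 + 7)*(-4) = 1404 + 12*(-4) = 1404 - 48 = 1356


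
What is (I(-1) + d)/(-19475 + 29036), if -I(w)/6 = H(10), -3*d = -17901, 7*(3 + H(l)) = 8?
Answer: 13949/22309 ≈ 0.62526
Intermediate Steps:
H(l) = -13/7 (H(l) = -3 + (⅐)*8 = -3 + 8/7 = -13/7)
d = 5967 (d = -⅓*(-17901) = 5967)
I(w) = 78/7 (I(w) = -6*(-13/7) = 78/7)
(I(-1) + d)/(-19475 + 29036) = (78/7 + 5967)/(-19475 + 29036) = (41847/7)/9561 = (41847/7)*(1/9561) = 13949/22309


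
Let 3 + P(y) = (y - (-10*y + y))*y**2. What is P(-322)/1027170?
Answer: -333862483/1027170 ≈ -325.03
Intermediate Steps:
P(y) = -3 + 10*y**3 (P(y) = -3 + (y - (-10*y + y))*y**2 = -3 + (y - (-9)*y)*y**2 = -3 + (y + 9*y)*y**2 = -3 + (10*y)*y**2 = -3 + 10*y**3)
P(-322)/1027170 = (-3 + 10*(-322)**3)/1027170 = (-3 + 10*(-33386248))*(1/1027170) = (-3 - 333862480)*(1/1027170) = -333862483*1/1027170 = -333862483/1027170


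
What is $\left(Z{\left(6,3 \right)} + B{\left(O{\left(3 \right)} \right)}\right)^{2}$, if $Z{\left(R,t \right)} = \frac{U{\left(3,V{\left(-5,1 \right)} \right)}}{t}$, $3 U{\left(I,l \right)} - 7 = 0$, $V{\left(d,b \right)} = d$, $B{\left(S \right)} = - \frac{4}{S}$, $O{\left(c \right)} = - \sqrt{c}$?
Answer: $\frac{481}{81} + \frac{56 \sqrt{3}}{27} \approx 9.5307$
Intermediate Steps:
$U{\left(I,l \right)} = \frac{7}{3}$ ($U{\left(I,l \right)} = \frac{7}{3} + \frac{1}{3} \cdot 0 = \frac{7}{3} + 0 = \frac{7}{3}$)
$Z{\left(R,t \right)} = \frac{7}{3 t}$
$\left(Z{\left(6,3 \right)} + B{\left(O{\left(3 \right)} \right)}\right)^{2} = \left(\frac{7}{3 \cdot 3} - \frac{4}{\left(-1\right) \sqrt{3}}\right)^{2} = \left(\frac{7}{3} \cdot \frac{1}{3} - 4 \left(- \frac{\sqrt{3}}{3}\right)\right)^{2} = \left(\frac{7}{9} + \frac{4 \sqrt{3}}{3}\right)^{2}$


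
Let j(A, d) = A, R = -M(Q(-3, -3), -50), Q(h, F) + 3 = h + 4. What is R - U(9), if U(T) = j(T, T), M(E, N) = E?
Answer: -7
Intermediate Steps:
Q(h, F) = 1 + h (Q(h, F) = -3 + (h + 4) = -3 + (4 + h) = 1 + h)
R = 2 (R = -(1 - 3) = -1*(-2) = 2)
U(T) = T
R - U(9) = 2 - 1*9 = 2 - 9 = -7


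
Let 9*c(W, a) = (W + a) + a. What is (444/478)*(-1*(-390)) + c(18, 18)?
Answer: 88014/239 ≈ 368.26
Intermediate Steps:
c(W, a) = W/9 + 2*a/9 (c(W, a) = ((W + a) + a)/9 = (W + 2*a)/9 = W/9 + 2*a/9)
(444/478)*(-1*(-390)) + c(18, 18) = (444/478)*(-1*(-390)) + ((1/9)*18 + (2/9)*18) = (444*(1/478))*390 + (2 + 4) = (222/239)*390 + 6 = 86580/239 + 6 = 88014/239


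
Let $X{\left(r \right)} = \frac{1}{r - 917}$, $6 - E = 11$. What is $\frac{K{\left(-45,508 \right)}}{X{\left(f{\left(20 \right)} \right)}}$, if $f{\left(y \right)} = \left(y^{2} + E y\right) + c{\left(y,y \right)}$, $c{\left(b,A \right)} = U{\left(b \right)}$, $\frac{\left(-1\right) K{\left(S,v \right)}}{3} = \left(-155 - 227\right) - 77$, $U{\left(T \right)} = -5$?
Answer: $-856494$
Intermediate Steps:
$K{\left(S,v \right)} = 1377$ ($K{\left(S,v \right)} = - 3 \left(\left(-155 - 227\right) - 77\right) = - 3 \left(-382 - 77\right) = \left(-3\right) \left(-459\right) = 1377$)
$E = -5$ ($E = 6 - 11 = -5$)
$c{\left(b,A \right)} = -5$
$f{\left(y \right)} = -5 + y^{2} - 5 y$ ($f{\left(y \right)} = \left(y^{2} - 5 y\right) - 5 = -5 + y^{2} - 5 y$)
$X{\left(r \right)} = \frac{1}{-917 + r}$
$\frac{K{\left(-45,508 \right)}}{X{\left(f{\left(20 \right)} \right)}} = \frac{1377}{\frac{1}{-917 - \left(105 - 400\right)}} = \frac{1377}{\frac{1}{-917 - -295}} = \frac{1377}{\frac{1}{-917 + 295}} = \frac{1377}{\frac{1}{-622}} = \frac{1377}{- \frac{1}{622}} = 1377 \left(-622\right) = -856494$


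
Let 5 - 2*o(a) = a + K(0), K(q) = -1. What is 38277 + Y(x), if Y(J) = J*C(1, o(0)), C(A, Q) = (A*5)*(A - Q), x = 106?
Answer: 37217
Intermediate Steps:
o(a) = 3 - a/2 (o(a) = 5/2 - (a - 1)/2 = 5/2 - (-1 + a)/2 = 5/2 + (½ - a/2) = 3 - a/2)
C(A, Q) = 5*A*(A - Q) (C(A, Q) = (5*A)*(A - Q) = 5*A*(A - Q))
Y(J) = -10*J (Y(J) = J*(5*1*(1 - (3 - ½*0))) = J*(5*1*(1 - (3 + 0))) = J*(5*1*(1 - 1*3)) = J*(5*1*(1 - 3)) = J*(5*1*(-2)) = J*(-10) = -10*J)
38277 + Y(x) = 38277 - 10*106 = 38277 - 1060 = 37217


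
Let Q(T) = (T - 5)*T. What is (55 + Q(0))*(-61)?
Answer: -3355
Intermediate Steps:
Q(T) = T*(-5 + T) (Q(T) = (-5 + T)*T = T*(-5 + T))
(55 + Q(0))*(-61) = (55 + 0*(-5 + 0))*(-61) = (55 + 0*(-5))*(-61) = (55 + 0)*(-61) = 55*(-61) = -3355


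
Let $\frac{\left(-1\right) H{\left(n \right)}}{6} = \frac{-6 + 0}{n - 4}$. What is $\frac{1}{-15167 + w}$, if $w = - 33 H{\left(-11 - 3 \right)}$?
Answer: $- \frac{1}{15101} \approx -6.6221 \cdot 10^{-5}$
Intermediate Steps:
$H{\left(n \right)} = \frac{36}{-4 + n}$ ($H{\left(n \right)} = - 6 \frac{-6 + 0}{n - 4} = - 6 \left(- \frac{6}{-4 + n}\right) = \frac{36}{-4 + n}$)
$w = 66$ ($w = - 33 \frac{36}{-4 - 14} = - 33 \frac{36}{-18} = - 33 \cdot 36 \left(- \frac{1}{18}\right) = \left(-33\right) \left(-2\right) = 66$)
$\frac{1}{-15167 + w} = \frac{1}{-15167 + 66} = \frac{1}{-15101} = - \frac{1}{15101}$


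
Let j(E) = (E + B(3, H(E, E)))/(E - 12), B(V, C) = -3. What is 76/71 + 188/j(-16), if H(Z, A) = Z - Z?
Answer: 375188/1349 ≈ 278.12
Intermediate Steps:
H(Z, A) = 0
j(E) = (-3 + E)/(-12 + E) (j(E) = (E - 3)/(E - 12) = (-3 + E)/(-12 + E))
76/71 + 188/j(-16) = 76/71 + 188/(((-3 - 16)/(-12 - 16))) = 76*(1/71) + 188/((-19/(-28))) = 76/71 + 188/((-1/28*(-19))) = 76/71 + 188/(19/28) = 76/71 + 188*(28/19) = 76/71 + 5264/19 = 375188/1349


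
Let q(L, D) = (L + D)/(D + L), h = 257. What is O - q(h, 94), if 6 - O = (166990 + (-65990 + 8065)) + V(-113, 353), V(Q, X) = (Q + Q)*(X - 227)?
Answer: -80584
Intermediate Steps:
V(Q, X) = 2*Q*(-227 + X) (V(Q, X) = (2*Q)*(-227 + X) = 2*Q*(-227 + X))
q(L, D) = 1 (q(L, D) = (D + L)/(D + L) = 1)
O = -80583 (O = 6 - ((166990 + (-65990 + 8065)) + 2*(-113)*(-227 + 353)) = 6 - ((166990 - 57925) + 2*(-113)*126) = 6 - (109065 - 28476) = 6 - 1*80589 = 6 - 80589 = -80583)
O - q(h, 94) = -80583 - 1*1 = -80583 - 1 = -80584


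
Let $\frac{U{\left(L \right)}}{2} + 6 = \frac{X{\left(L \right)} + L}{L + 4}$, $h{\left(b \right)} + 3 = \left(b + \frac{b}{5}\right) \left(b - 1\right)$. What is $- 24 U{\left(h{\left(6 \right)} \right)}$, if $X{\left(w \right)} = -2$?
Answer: $\frac{9168}{37} \approx 247.78$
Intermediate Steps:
$h{\left(b \right)} = -3 + \frac{6 b \left(-1 + b\right)}{5}$ ($h{\left(b \right)} = -3 + \left(b + \frac{b}{5}\right) \left(b - 1\right) = -3 + \left(b + b \frac{1}{5}\right) \left(-1 + b\right) = -3 + \left(b + \frac{b}{5}\right) \left(-1 + b\right) = -3 + \frac{6 b}{5} \left(-1 + b\right) = -3 + \frac{6 b \left(-1 + b\right)}{5}$)
$U{\left(L \right)} = -12 + \frac{2 \left(-2 + L\right)}{4 + L}$ ($U{\left(L \right)} = -12 + 2 \frac{-2 + L}{L + 4} = -12 + 2 \frac{-2 + L}{4 + L} = -12 + \frac{2 \left(-2 + L\right)}{4 + L}$)
$- 24 U{\left(h{\left(6 \right)} \right)} = - 24 \frac{2 \left(-26 - 5 \left(-3 - \frac{36}{5} + \frac{6 \cdot 6^{2}}{5}\right)\right)}{4 - \left(\frac{51}{5} - \frac{216}{5}\right)} = - 24 \frac{2 \left(-26 - 5 \left(-3 - \frac{36}{5} + \frac{6}{5} \cdot 36\right)\right)}{4 - -33} = - 24 \frac{2 \left(-26 - 5 \left(-3 - \frac{36}{5} + \frac{216}{5}\right)\right)}{4 - -33} = - 24 \frac{2 \left(-26 - 165\right)}{4 + 33} = - 24 \frac{2 \left(-26 - 165\right)}{37} = - 24 \cdot 2 \cdot \frac{1}{37} \left(-191\right) = \left(-24\right) \left(- \frac{382}{37}\right) = \frac{9168}{37}$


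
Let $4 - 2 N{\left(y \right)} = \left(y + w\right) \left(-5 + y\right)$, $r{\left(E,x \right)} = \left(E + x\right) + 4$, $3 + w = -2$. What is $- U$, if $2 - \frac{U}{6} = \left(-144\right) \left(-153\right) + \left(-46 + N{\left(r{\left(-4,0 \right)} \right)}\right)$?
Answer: $131841$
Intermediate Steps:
$w = -5$ ($w = -3 - 2 = -5$)
$r{\left(E,x \right)} = 4 + E + x$
$N{\left(y \right)} = 2 - \frac{\left(-5 + y\right)^{2}}{2}$ ($N{\left(y \right)} = 2 - \frac{\left(y - 5\right) \left(-5 + y\right)}{2} = 2 - \frac{\left(-5 + y\right) \left(-5 + y\right)}{2} = 2 - \frac{\left(-5 + y\right)^{2}}{2}$)
$U = -131841$ ($U = 12 - 6 \left(\left(-144\right) \left(-153\right) - \left(\frac{113}{2} + \frac{\left(4 - 4 + 0\right)^{2}}{2} - 5 \left(4 - 4 + 0\right)\right)\right) = 12 - 6 \left(22032 - \left(\frac{113}{2} + 0\right)\right) = 12 - 6 \left(22032 - \frac{113}{2}\right) = 12 - 131853 = -131841$)
$- U = \left(-1\right) \left(-131841\right) = 131841$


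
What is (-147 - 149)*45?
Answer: -13320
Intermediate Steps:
(-147 - 149)*45 = -296*45 = -13320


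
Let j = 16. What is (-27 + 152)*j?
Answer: 2000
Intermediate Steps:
(-27 + 152)*j = (-27 + 152)*16 = 125*16 = 2000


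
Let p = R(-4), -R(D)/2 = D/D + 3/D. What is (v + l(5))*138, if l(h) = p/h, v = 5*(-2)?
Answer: -6969/5 ≈ -1393.8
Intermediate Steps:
R(D) = -2 - 6/D (R(D) = -2*(D/D + 3/D) = -2*(1 + 3/D) = -2 - 6/D)
p = -½ (p = -2 - 6/(-4) = -2 - 6*(-¼) = -2 + 3/2 = -½ ≈ -0.50000)
v = -10
l(h) = -1/(2*h)
(v + l(5))*138 = (-10 - ½/5)*138 = (-10 - ½*⅕)*138 = (-10 - ⅒)*138 = -101/10*138 = -6969/5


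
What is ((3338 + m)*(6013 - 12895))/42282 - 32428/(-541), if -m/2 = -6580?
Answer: -10008934330/3812427 ≈ -2625.3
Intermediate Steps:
m = 13160 (m = -2*(-6580) = 13160)
((3338 + m)*(6013 - 12895))/42282 - 32428/(-541) = ((3338 + 13160)*(6013 - 12895))/42282 - 32428/(-541) = (16498*(-6882))*(1/42282) - 32428*(-1/541) = -113539236*1/42282 + 32428/541 = -18923206/7047 + 32428/541 = -10008934330/3812427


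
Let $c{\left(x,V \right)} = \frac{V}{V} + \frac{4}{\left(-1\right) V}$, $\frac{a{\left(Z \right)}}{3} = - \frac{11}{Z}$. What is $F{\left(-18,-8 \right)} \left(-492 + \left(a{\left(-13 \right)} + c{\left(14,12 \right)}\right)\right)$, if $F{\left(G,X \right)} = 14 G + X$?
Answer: $\frac{381260}{3} \approx 1.2709 \cdot 10^{5}$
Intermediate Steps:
$a{\left(Z \right)} = - \frac{33}{Z}$ ($a{\left(Z \right)} = 3 \left(- \frac{11}{Z}\right) = - \frac{33}{Z}$)
$F{\left(G,X \right)} = X + 14 G$
$c{\left(x,V \right)} = 1 - \frac{4}{V}$ ($c{\left(x,V \right)} = 1 + 4 \left(- \frac{1}{V}\right) = 1 - \frac{4}{V}$)
$F{\left(-18,-8 \right)} \left(-492 + \left(a{\left(-13 \right)} + c{\left(14,12 \right)}\right)\right) = \left(-8 + 14 \left(-18\right)\right) \left(-492 + \left(- \frac{33}{-13} + \frac{-4 + 12}{12}\right)\right) = \left(-8 - 252\right) \left(-492 + \left(\left(-33\right) \left(- \frac{1}{13}\right) + \frac{1}{12} \cdot 8\right)\right) = - 260 \left(-492 + \left(\frac{33}{13} + \frac{2}{3}\right)\right) = - 260 \left(-492 + \frac{125}{39}\right) = \left(-260\right) \left(- \frac{19063}{39}\right) = \frac{381260}{3}$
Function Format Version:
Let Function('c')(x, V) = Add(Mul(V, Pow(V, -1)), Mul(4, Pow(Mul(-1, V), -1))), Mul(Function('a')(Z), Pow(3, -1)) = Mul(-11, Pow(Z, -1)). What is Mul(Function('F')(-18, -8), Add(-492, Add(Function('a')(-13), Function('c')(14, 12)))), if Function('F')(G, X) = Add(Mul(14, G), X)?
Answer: Rational(381260, 3) ≈ 1.2709e+5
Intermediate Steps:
Function('a')(Z) = Mul(-33, Pow(Z, -1)) (Function('a')(Z) = Mul(3, Mul(-11, Pow(Z, -1))) = Mul(-33, Pow(Z, -1)))
Function('F')(G, X) = Add(X, Mul(14, G))
Function('c')(x, V) = Add(1, Mul(-4, Pow(V, -1))) (Function('c')(x, V) = Add(1, Mul(4, Mul(-1, Pow(V, -1)))) = Add(1, Mul(-4, Pow(V, -1))))
Mul(Function('F')(-18, -8), Add(-492, Add(Function('a')(-13), Function('c')(14, 12)))) = Mul(Add(-8, Mul(14, -18)), Add(-492, Add(Mul(-33, Pow(-13, -1)), Mul(Pow(12, -1), Add(-4, 12))))) = Mul(Add(-8, -252), Add(-492, Add(Mul(-33, Rational(-1, 13)), Mul(Rational(1, 12), 8)))) = Mul(-260, Add(-492, Add(Rational(33, 13), Rational(2, 3)))) = Mul(-260, Add(-492, Rational(125, 39))) = Mul(-260, Rational(-19063, 39)) = Rational(381260, 3)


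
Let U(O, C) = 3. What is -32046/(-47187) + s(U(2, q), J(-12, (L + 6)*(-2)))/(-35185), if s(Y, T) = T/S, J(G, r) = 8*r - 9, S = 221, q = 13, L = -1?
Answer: 1695171499/2496059085 ≈ 0.67914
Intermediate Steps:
J(G, r) = -9 + 8*r
s(Y, T) = T/221
-32046/(-47187) + s(U(2, q), J(-12, (L + 6)*(-2)))/(-35185) = -32046/(-47187) + ((-9 + 8*((-1 + 6)*(-2)))/221)/(-35185) = -32046*(-1/47187) + ((-9 + 8*(5*(-2)))/221)*(-1/35185) = 218/321 + ((-9 + 8*(-10))/221)*(-1/35185) = 218/321 + ((-9 - 80)/221)*(-1/35185) = 218/321 + ((1/221)*(-89))*(-1/35185) = 218/321 - 89/221*(-1/35185) = 218/321 + 89/7775885 = 1695171499/2496059085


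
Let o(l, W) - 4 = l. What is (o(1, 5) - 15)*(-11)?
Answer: 110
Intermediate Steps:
o(l, W) = 4 + l
(o(1, 5) - 15)*(-11) = ((4 + 1) - 15)*(-11) = (5 - 15)*(-11) = -10*(-11) = 110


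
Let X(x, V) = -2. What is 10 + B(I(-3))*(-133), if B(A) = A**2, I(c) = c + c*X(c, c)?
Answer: -1187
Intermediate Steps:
I(c) = -c (I(c) = c + c*(-2) = c - 2*c = -c)
10 + B(I(-3))*(-133) = 10 + (-1*(-3))**2*(-133) = 10 + 3**2*(-133) = 10 + 9*(-133) = 10 - 1197 = -1187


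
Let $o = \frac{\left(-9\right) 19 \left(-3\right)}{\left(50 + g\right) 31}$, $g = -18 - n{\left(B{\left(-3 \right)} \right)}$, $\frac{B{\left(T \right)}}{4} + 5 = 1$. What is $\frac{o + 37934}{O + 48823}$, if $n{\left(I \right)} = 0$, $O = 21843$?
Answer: $\frac{37631041}{70100672} \approx 0.53681$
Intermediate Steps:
$B{\left(T \right)} = -16$ ($B{\left(T \right)} = -20 + 4 \cdot 1 = -20 + 4 = -16$)
$g = -18$ ($g = -18 - 0 = -18 + 0 = -18$)
$o = \frac{513}{992}$ ($o = \frac{\left(-9\right) 19 \left(-3\right)}{\left(50 - 18\right) 31} = \frac{\left(-171\right) \left(-3\right)}{32 \cdot 31} = \frac{513}{992} \approx 0.51714$)
$\frac{o + 37934}{O + 48823} = \frac{\frac{513}{992} + 37934}{21843 + 48823} = \frac{37631041}{992 \cdot 70666} = \frac{37631041}{992} \cdot \frac{1}{70666} = \frac{37631041}{70100672}$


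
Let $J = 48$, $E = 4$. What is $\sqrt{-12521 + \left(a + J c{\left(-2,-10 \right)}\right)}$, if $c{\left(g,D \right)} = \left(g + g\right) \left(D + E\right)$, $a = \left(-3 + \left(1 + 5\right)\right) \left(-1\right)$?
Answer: $2 i \sqrt{2843} \approx 106.64 i$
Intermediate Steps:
$a = -3$ ($a = \left(-3 + 6\right) \left(-1\right) = 3 \left(-1\right) = -3$)
$c{\left(g,D \right)} = 2 g \left(4 + D\right)$ ($c{\left(g,D \right)} = \left(g + g\right) \left(D + 4\right) = 2 g \left(4 + D\right)$)
$\sqrt{-12521 + \left(a + J c{\left(-2,-10 \right)}\right)} = \sqrt{-12521 - \left(3 - 48 \cdot 2 \left(-2\right) \left(4 - 10\right)\right)} = \sqrt{-12521 - \left(3 - 48 \cdot 2 \left(-2\right) \left(-6\right)\right)} = \sqrt{-12521 + \left(-3 + 48 \cdot 24\right)} = \sqrt{-12521 + \left(-3 + 1152\right)} = \sqrt{-12521 + 1149} = \sqrt{-11372} = 2 i \sqrt{2843}$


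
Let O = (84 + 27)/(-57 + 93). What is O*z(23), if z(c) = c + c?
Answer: 851/6 ≈ 141.83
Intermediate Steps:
z(c) = 2*c
O = 37/12 (O = 111/36 = 111*(1/36) = 37/12 ≈ 3.0833)
O*z(23) = 37*(2*23)/12 = (37/12)*46 = 851/6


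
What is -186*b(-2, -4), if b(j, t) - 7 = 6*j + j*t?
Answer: -558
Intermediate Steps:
b(j, t) = 7 + 6*j + j*t (b(j, t) = 7 + (6*j + j*t) = 7 + 6*j + j*t)
-186*b(-2, -4) = -186*(7 + 6*(-2) - 2*(-4)) = -186*(7 - 12 + 8) = -186*3 = -558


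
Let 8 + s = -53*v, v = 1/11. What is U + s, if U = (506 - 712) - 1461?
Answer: -18478/11 ≈ -1679.8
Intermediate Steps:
v = 1/11 ≈ 0.090909
s = -141/11 (s = -8 - 53*1/11 = -8 - 53/11 = -141/11 ≈ -12.818)
U = -1667 (U = -206 - 1461 = -1667)
U + s = -1667 - 141/11 = -18478/11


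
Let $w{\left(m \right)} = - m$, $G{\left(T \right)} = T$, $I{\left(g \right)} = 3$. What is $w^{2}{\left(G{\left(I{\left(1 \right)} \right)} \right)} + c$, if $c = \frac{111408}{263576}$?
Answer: $\frac{310449}{32947} \approx 9.4227$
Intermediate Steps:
$c = \frac{13926}{32947}$ ($c = 111408 \cdot \frac{1}{263576} = \frac{13926}{32947} \approx 0.42268$)
$w^{2}{\left(G{\left(I{\left(1 \right)} \right)} \right)} + c = \left(\left(-1\right) 3\right)^{2} + \frac{13926}{32947} = \left(-3\right)^{2} + \frac{13926}{32947} = 9 + \frac{13926}{32947} = \frac{310449}{32947}$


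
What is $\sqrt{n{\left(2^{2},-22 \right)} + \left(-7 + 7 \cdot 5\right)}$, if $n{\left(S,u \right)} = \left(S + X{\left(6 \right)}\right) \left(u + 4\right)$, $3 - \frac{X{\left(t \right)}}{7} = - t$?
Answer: $i \sqrt{1178} \approx 34.322 i$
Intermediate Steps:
$X{\left(t \right)} = 21 + 7 t$ ($X{\left(t \right)} = 21 - 7 \left(- t\right) = 21 + 7 t$)
$n{\left(S,u \right)} = \left(4 + u\right) \left(63 + S\right)$ ($n{\left(S,u \right)} = \left(S + \left(21 + 7 \cdot 6\right)\right) \left(u + 4\right) = \left(S + \left(21 + 42\right)\right) \left(4 + u\right) = \left(S + 63\right) \left(4 + u\right) = \left(63 + S\right) \left(4 + u\right) = \left(4 + u\right) \left(63 + S\right)$)
$\sqrt{n{\left(2^{2},-22 \right)} + \left(-7 + 7 \cdot 5\right)} = \sqrt{\left(252 + 4 \cdot 2^{2} + 63 \left(-22\right) + 2^{2} \left(-22\right)\right) + \left(-7 + 7 \cdot 5\right)} = \sqrt{\left(252 + 4 \cdot 4 - 1386 + 4 \left(-22\right)\right) + \left(-7 + 35\right)} = \sqrt{\left(252 + 16 - 1386 - 88\right) + 28} = \sqrt{-1206 + 28} = \sqrt{-1178} = i \sqrt{1178}$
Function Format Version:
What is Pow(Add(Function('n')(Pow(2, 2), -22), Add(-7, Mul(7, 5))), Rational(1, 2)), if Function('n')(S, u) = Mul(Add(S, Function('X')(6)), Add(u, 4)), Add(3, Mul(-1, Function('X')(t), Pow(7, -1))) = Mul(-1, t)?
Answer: Mul(I, Pow(1178, Rational(1, 2))) ≈ Mul(34.322, I)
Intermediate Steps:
Function('X')(t) = Add(21, Mul(7, t)) (Function('X')(t) = Add(21, Mul(-7, Mul(-1, t))) = Add(21, Mul(7, t)))
Function('n')(S, u) = Mul(Add(4, u), Add(63, S)) (Function('n')(S, u) = Mul(Add(S, Add(21, Mul(7, 6))), Add(u, 4)) = Mul(Add(S, Add(21, 42)), Add(4, u)) = Mul(Add(S, 63), Add(4, u)) = Mul(Add(63, S), Add(4, u)) = Mul(Add(4, u), Add(63, S)))
Pow(Add(Function('n')(Pow(2, 2), -22), Add(-7, Mul(7, 5))), Rational(1, 2)) = Pow(Add(Add(252, Mul(4, Pow(2, 2)), Mul(63, -22), Mul(Pow(2, 2), -22)), Add(-7, Mul(7, 5))), Rational(1, 2)) = Pow(Add(Add(252, Mul(4, 4), -1386, Mul(4, -22)), Add(-7, 35)), Rational(1, 2)) = Pow(Add(Add(252, 16, -1386, -88), 28), Rational(1, 2)) = Pow(Add(-1206, 28), Rational(1, 2)) = Pow(-1178, Rational(1, 2)) = Mul(I, Pow(1178, Rational(1, 2)))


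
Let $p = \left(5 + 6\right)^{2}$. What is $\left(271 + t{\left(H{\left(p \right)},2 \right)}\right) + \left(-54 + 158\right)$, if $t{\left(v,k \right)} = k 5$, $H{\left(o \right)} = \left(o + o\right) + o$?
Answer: $385$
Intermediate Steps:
$p = 121$ ($p = 11^{2} = 121$)
$H{\left(o \right)} = 3 o$ ($H{\left(o \right)} = 2 o + o = 3 o$)
$t{\left(v,k \right)} = 5 k$
$\left(271 + t{\left(H{\left(p \right)},2 \right)}\right) + \left(-54 + 158\right) = \left(271 + 5 \cdot 2\right) + \left(-54 + 158\right) = \left(271 + 10\right) + 104 = 281 + 104 = 385$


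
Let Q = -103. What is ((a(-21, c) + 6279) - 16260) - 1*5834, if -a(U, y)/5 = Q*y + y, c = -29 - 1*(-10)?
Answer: -25505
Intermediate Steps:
c = -19 (c = -29 + 10 = -19)
a(U, y) = 510*y (a(U, y) = -5*(-103*y + y) = -(-510)*y = 510*y)
((a(-21, c) + 6279) - 16260) - 1*5834 = ((510*(-19) + 6279) - 16260) - 1*5834 = ((-9690 + 6279) - 16260) - 5834 = (-3411 - 16260) - 5834 = -19671 - 5834 = -25505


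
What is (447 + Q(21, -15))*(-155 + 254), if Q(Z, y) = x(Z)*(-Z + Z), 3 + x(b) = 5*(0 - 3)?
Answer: 44253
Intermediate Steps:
x(b) = -18 (x(b) = -3 + 5*(0 - 3) = -3 + 5*(-3) = -3 - 15 = -18)
Q(Z, y) = 0 (Q(Z, y) = -18*(-Z + Z) = -18*0 = 0)
(447 + Q(21, -15))*(-155 + 254) = (447 + 0)*(-155 + 254) = 447*99 = 44253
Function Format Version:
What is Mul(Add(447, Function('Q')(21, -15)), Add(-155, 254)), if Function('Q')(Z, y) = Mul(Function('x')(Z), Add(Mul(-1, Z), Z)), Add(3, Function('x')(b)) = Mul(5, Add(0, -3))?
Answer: 44253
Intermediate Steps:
Function('x')(b) = -18 (Function('x')(b) = Add(-3, Mul(5, Add(0, -3))) = Add(-3, Mul(5, -3)) = Add(-3, -15) = -18)
Function('Q')(Z, y) = 0 (Function('Q')(Z, y) = Mul(-18, Add(Mul(-1, Z), Z)) = Mul(-18, 0) = 0)
Mul(Add(447, Function('Q')(21, -15)), Add(-155, 254)) = Mul(Add(447, 0), Add(-155, 254)) = Mul(447, 99) = 44253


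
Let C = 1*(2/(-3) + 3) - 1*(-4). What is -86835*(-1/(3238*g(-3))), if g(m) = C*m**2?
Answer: 28945/61522 ≈ 0.47048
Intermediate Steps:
C = 19/3 (C = 1*(2*(-1/3) + 3) + 4 = 1*(-2/3 + 3) + 4 = 1*(7/3) + 4 = 7/3 + 4 = 19/3 ≈ 6.3333)
g(m) = 19*m**2/3
-86835*(-1/(3238*g(-3))) = -86835/((-61522*(-3)**2/3)) = -86835/((-61522*9/3)) = -86835/((-3238*57)) = -86835/(-184566) = -86835*(-1/184566) = 28945/61522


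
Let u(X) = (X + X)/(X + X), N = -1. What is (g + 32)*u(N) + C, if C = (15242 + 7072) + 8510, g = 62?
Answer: 30918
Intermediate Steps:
u(X) = 1 (u(X) = (2*X)/((2*X)) = (2*X)*(1/(2*X)) = 1)
C = 30824 (C = 22314 + 8510 = 30824)
(g + 32)*u(N) + C = (62 + 32)*1 + 30824 = 94*1 + 30824 = 94 + 30824 = 30918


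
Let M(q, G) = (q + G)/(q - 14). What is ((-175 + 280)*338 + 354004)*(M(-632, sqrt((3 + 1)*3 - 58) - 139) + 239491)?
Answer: 30129689489879/323 - 194747*I*sqrt(46)/323 ≈ 9.3281e+10 - 4089.3*I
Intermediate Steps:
M(q, G) = (G + q)/(-14 + q)
((-175 + 280)*338 + 354004)*(M(-632, sqrt((3 + 1)*3 - 58) - 139) + 239491) = ((-175 + 280)*338 + 354004)*(((sqrt((3 + 1)*3 - 58) - 139) - 632)/(-14 - 632) + 239491) = (105*338 + 354004)*(((sqrt(4*3 - 58) - 139) - 632)/(-646) + 239491) = (35490 + 354004)*(-((sqrt(12 - 58) - 139) - 632)/646 + 239491) = 389494*(-((sqrt(-46) - 139) - 632)/646 + 239491) = 389494*(-((I*sqrt(46) - 139) - 632)/646 + 239491) = 389494*(-((-139 + I*sqrt(46)) - 632)/646 + 239491) = 389494*(-(-771 + I*sqrt(46))/646 + 239491) = 389494*((771/646 - I*sqrt(46)/646) + 239491) = 389494*(154711957/646 - I*sqrt(46)/646) = 30129689489879/323 - 194747*I*sqrt(46)/323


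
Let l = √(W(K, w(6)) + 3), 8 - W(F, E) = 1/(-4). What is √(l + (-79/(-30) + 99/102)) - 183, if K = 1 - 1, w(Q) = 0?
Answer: -183 + √(937380 + 390150*√5)/510 ≈ -180.36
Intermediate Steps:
K = 0
W(F, E) = 33/4 (W(F, E) = 8 - 1/(-4) = 8 - 1*(-¼) = 8 + ¼ = 33/4)
l = 3*√5/2 (l = √(33/4 + 3) = √(45/4) = 3*√5/2 ≈ 3.3541)
√(l + (-79/(-30) + 99/102)) - 183 = √(3*√5/2 + (-79/(-30) + 99/102)) - 183 = √(3*√5/2 + (-79*(-1/30) + 99*(1/102))) - 183 = √(3*√5/2 + (79/30 + 33/34)) - 183 = √(3*√5/2 + 919/255) - 183 = √(919/255 + 3*√5/2) - 183 = -183 + √(919/255 + 3*√5/2)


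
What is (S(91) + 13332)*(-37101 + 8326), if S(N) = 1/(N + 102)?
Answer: -74040290675/193 ≈ -3.8363e+8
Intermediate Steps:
S(N) = 1/(102 + N)
(S(91) + 13332)*(-37101 + 8326) = (1/(102 + 91) + 13332)*(-37101 + 8326) = (1/193 + 13332)*(-28775) = (2573077/193)*(-28775) = -74040290675/193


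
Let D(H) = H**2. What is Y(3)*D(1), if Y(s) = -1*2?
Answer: -2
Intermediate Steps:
Y(s) = -2
Y(3)*D(1) = -2*1**2 = -2*1 = -2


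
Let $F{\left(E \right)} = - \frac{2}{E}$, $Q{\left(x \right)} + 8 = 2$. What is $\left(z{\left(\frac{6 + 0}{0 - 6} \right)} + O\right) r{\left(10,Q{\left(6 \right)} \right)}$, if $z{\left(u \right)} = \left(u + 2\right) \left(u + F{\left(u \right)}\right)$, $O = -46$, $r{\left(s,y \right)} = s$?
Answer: $-450$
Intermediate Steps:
$Q{\left(x \right)} = -6$ ($Q{\left(x \right)} = -8 + 2 = -6$)
$z{\left(u \right)} = \left(2 + u\right) \left(u - \frac{2}{u}\right)$ ($z{\left(u \right)} = \left(u + 2\right) \left(u - \frac{2}{u}\right) = \left(2 + u\right) \left(u - \frac{2}{u}\right)$)
$\left(z{\left(\frac{6 + 0}{0 - 6} \right)} + O\right) r{\left(10,Q{\left(6 \right)} \right)} = \left(\left(-2 + \left(\frac{6 + 0}{0 - 6}\right)^{2} - \frac{4}{\left(6 + 0\right) \frac{1}{0 - 6}} + 2 \frac{6 + 0}{0 - 6}\right) - 46\right) 10 = \left(\left(-2 + \left(\frac{6}{-6}\right)^{2} - \frac{4}{6 \frac{1}{-6}} + 2 \frac{6}{-6}\right) - 46\right) 10 = \left(\left(-2 + \left(6 \left(- \frac{1}{6}\right)\right)^{2} - \frac{4}{6 \left(- \frac{1}{6}\right)} + 2 \cdot 6 \left(- \frac{1}{6}\right)\right) - 46\right) 10 = \left(\left(-2 + \left(-1\right)^{2} - \frac{4}{-1} + 2 \left(-1\right)\right) - 46\right) 10 = \left(\left(-2 + 1 - -4 - 2\right) - 46\right) 10 = \left(\left(-2 + 1 + 4 - 2\right) - 46\right) 10 = \left(1 - 46\right) 10 = \left(-45\right) 10 = -450$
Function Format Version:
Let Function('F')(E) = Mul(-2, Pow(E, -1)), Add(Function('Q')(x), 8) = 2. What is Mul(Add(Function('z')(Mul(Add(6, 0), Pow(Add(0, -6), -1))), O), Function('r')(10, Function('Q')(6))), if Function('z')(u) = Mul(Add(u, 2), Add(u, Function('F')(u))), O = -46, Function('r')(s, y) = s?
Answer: -450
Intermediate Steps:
Function('Q')(x) = -6 (Function('Q')(x) = Add(-8, 2) = -6)
Function('z')(u) = Mul(Add(2, u), Add(u, Mul(-2, Pow(u, -1)))) (Function('z')(u) = Mul(Add(u, 2), Add(u, Mul(-2, Pow(u, -1)))) = Mul(Add(2, u), Add(u, Mul(-2, Pow(u, -1)))))
Mul(Add(Function('z')(Mul(Add(6, 0), Pow(Add(0, -6), -1))), O), Function('r')(10, Function('Q')(6))) = Mul(Add(Add(-2, Pow(Mul(Add(6, 0), Pow(Add(0, -6), -1)), 2), Mul(-4, Pow(Mul(Add(6, 0), Pow(Add(0, -6), -1)), -1)), Mul(2, Mul(Add(6, 0), Pow(Add(0, -6), -1)))), -46), 10) = Mul(Add(Add(-2, Pow(Mul(6, Pow(-6, -1)), 2), Mul(-4, Pow(Mul(6, Pow(-6, -1)), -1)), Mul(2, Mul(6, Pow(-6, -1)))), -46), 10) = Mul(Add(Add(-2, Pow(Mul(6, Rational(-1, 6)), 2), Mul(-4, Pow(Mul(6, Rational(-1, 6)), -1)), Mul(2, Mul(6, Rational(-1, 6)))), -46), 10) = Mul(Add(Add(-2, Pow(-1, 2), Mul(-4, Pow(-1, -1)), Mul(2, -1)), -46), 10) = Mul(Add(Add(-2, 1, Mul(-4, -1), -2), -46), 10) = Mul(Add(Add(-2, 1, 4, -2), -46), 10) = Mul(Add(1, -46), 10) = Mul(-45, 10) = -450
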